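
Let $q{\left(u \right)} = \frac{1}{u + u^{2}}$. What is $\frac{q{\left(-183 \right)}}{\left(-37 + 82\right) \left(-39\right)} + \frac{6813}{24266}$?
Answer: $\frac{99558414031}{354599239995} \approx 0.28076$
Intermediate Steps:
$\frac{q{\left(-183 \right)}}{\left(-37 + 82\right) \left(-39\right)} + \frac{6813}{24266} = \frac{\frac{1}{-183} \frac{1}{1 - 183}}{\left(-37 + 82\right) \left(-39\right)} + \frac{6813}{24266} = \frac{\left(- \frac{1}{183}\right) \frac{1}{-182}}{45 \left(-39\right)} + 6813 \cdot \frac{1}{24266} = \frac{\left(- \frac{1}{183}\right) \left(- \frac{1}{182}\right)}{-1755} + \frac{6813}{24266} = \frac{1}{33306} \left(- \frac{1}{1755}\right) + \frac{6813}{24266} = - \frac{1}{58452030} + \frac{6813}{24266} = \frac{99558414031}{354599239995}$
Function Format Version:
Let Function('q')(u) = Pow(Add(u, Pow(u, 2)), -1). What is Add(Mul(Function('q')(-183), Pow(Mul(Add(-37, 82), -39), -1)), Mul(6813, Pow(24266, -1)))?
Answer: Rational(99558414031, 354599239995) ≈ 0.28076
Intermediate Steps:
Add(Mul(Function('q')(-183), Pow(Mul(Add(-37, 82), -39), -1)), Mul(6813, Pow(24266, -1))) = Add(Mul(Mul(Pow(-183, -1), Pow(Add(1, -183), -1)), Pow(Mul(Add(-37, 82), -39), -1)), Mul(6813, Pow(24266, -1))) = Add(Mul(Mul(Rational(-1, 183), Pow(-182, -1)), Pow(Mul(45, -39), -1)), Mul(6813, Rational(1, 24266))) = Add(Mul(Mul(Rational(-1, 183), Rational(-1, 182)), Pow(-1755, -1)), Rational(6813, 24266)) = Add(Mul(Rational(1, 33306), Rational(-1, 1755)), Rational(6813, 24266)) = Add(Rational(-1, 58452030), Rational(6813, 24266)) = Rational(99558414031, 354599239995)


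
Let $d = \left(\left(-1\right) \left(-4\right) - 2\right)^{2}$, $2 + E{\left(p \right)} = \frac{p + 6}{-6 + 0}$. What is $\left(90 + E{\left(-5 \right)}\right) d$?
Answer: $\frac{1054}{3} \approx 351.33$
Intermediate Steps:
$E{\left(p \right)} = -3 - \frac{p}{6}$ ($E{\left(p \right)} = -2 + \frac{p + 6}{-6 + 0} = -2 + \frac{6 + p}{-6} = -2 + \left(6 + p\right) \left(- \frac{1}{6}\right) = -2 - \left(1 + \frac{p}{6}\right) = -3 - \frac{p}{6}$)
$d = 4$ ($d = \left(4 - 2\right)^{2} = 2^{2} = 4$)
$\left(90 + E{\left(-5 \right)}\right) d = \left(90 - \frac{13}{6}\right) 4 = \frac{527}{6} \cdot 4 = \frac{1054}{3}$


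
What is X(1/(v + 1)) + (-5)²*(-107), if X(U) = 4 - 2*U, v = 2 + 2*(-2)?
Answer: -2669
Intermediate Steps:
v = -2 (v = 2 - 4 = -2)
X(1/(v + 1)) + (-5)²*(-107) = (4 - 2/(-2 + 1)) + (-5)²*(-107) = (4 - 2/(-1)) + 25*(-107) = (4 - 2*(-1)) - 2675 = (4 + 2) - 2675 = 6 - 2675 = -2669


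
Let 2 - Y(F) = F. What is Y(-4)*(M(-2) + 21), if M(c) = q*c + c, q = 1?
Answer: 102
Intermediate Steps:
Y(F) = 2 - F
M(c) = 2*c (M(c) = 1*c + c = c + c = 2*c)
Y(-4)*(M(-2) + 21) = (2 - 1*(-4))*(2*(-2) + 21) = (2 + 4)*(-4 + 21) = 6*17 = 102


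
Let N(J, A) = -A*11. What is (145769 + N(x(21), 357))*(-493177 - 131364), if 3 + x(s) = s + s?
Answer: -88586144522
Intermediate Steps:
x(s) = -3 + 2*s (x(s) = -3 + (s + s) = -3 + 2*s)
N(J, A) = -11*A
(145769 + N(x(21), 357))*(-493177 - 131364) = (145769 - 11*357)*(-493177 - 131364) = (145769 - 3927)*(-624541) = 141842*(-624541) = -88586144522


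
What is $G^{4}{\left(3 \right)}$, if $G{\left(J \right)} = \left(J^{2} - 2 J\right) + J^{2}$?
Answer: $20736$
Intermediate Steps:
$G{\left(J \right)} = - 2 J + 2 J^{2}$
$G^{4}{\left(3 \right)} = \left(2 \cdot 3 \left(-1 + 3\right)\right)^{4} = \left(2 \cdot 3 \cdot 2\right)^{4} = 12^{4} = 20736$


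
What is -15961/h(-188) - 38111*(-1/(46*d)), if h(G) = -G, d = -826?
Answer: -1667443/19411 ≈ -85.902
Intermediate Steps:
-15961/h(-188) - 38111*(-1/(46*d)) = -15961/((-1*(-188))) - 38111/((-46*(-826))) = -15961/188 - 38111/37996 = -15961*1/188 - 38111*1/37996 = -15961/188 - 1657/1652 = -1667443/19411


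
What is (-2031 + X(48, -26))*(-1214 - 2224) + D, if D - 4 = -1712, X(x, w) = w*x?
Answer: 11271494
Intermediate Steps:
D = -1708 (D = 4 - 1712 = -1708)
(-2031 + X(48, -26))*(-1214 - 2224) + D = (-2031 - 26*48)*(-1214 - 2224) - 1708 = (-2031 - 1248)*(-3438) - 1708 = -3279*(-3438) - 1708 = 11273202 - 1708 = 11271494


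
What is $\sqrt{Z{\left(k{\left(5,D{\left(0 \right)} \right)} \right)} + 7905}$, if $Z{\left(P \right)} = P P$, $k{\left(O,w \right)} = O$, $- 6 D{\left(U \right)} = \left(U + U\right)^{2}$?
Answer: $\sqrt{7930} \approx 89.051$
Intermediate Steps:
$D{\left(U \right)} = - \frac{2 U^{2}}{3}$ ($D{\left(U \right)} = - \frac{\left(U + U\right)^{2}}{6} = - \frac{\left(2 U\right)^{2}}{6} = - \frac{4 U^{2}}{6} = - \frac{2 U^{2}}{3}$)
$Z{\left(P \right)} = P^{2}$
$\sqrt{Z{\left(k{\left(5,D{\left(0 \right)} \right)} \right)} + 7905} = \sqrt{5^{2} + 7905} = \sqrt{25 + 7905} = \sqrt{7930}$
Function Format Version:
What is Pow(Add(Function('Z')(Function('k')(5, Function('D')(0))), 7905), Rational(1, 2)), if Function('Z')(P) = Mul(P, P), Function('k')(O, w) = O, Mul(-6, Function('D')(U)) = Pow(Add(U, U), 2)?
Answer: Pow(7930, Rational(1, 2)) ≈ 89.051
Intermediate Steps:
Function('D')(U) = Mul(Rational(-2, 3), Pow(U, 2)) (Function('D')(U) = Mul(Rational(-1, 6), Pow(Add(U, U), 2)) = Mul(Rational(-1, 6), Pow(Mul(2, U), 2)) = Mul(Rational(-1, 6), Mul(4, Pow(U, 2))) = Mul(Rational(-2, 3), Pow(U, 2)))
Function('Z')(P) = Pow(P, 2)
Pow(Add(Function('Z')(Function('k')(5, Function('D')(0))), 7905), Rational(1, 2)) = Pow(Add(Pow(5, 2), 7905), Rational(1, 2)) = Pow(Add(25, 7905), Rational(1, 2)) = Pow(7930, Rational(1, 2))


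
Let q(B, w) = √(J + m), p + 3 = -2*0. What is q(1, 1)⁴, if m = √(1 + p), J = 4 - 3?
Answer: (1 + I*√2)² ≈ -1.0 + 2.8284*I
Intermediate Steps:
J = 1
p = -3 (p = -3 - 2*0 = -3 + 0 = -3)
m = I*√2 (m = √(1 - 3) = √(-2) = I*√2 ≈ 1.4142*I)
q(B, w) = √(1 + I*√2)
q(1, 1)⁴ = (√(1 + I*√2))⁴ = (1 + I*√2)²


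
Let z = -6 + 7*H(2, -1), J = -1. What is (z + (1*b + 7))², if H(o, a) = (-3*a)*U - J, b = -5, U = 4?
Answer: 7569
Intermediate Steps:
H(o, a) = 1 - 12*a (H(o, a) = -3*a*4 - 1*(-1) = -12*a + 1 = 1 - 12*a)
z = 85 (z = -6 + 7*(1 - 12*(-1)) = -6 + 7*(1 + 12) = -6 + 7*13 = -6 + 91 = 85)
(z + (1*b + 7))² = (85 + (1*(-5) + 7))² = (85 + (-5 + 7))² = (85 + 2)² = 87² = 7569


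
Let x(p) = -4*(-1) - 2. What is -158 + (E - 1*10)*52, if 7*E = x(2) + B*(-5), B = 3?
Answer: -5422/7 ≈ -774.57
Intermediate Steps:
x(p) = 2 (x(p) = 4 - 2 = 2)
E = -13/7 (E = (2 + 3*(-5))/7 = (2 - 15)/7 = (⅐)*(-13) = -13/7 ≈ -1.8571)
-158 + (E - 1*10)*52 = -158 + (-13/7 - 1*10)*52 = -158 + (-13/7 - 10)*52 = -158 - 83/7*52 = -158 - 4316/7 = -5422/7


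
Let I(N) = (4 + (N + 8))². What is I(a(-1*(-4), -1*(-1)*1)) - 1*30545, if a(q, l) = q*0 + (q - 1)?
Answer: -30320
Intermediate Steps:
a(q, l) = -1 + q (a(q, l) = 0 + (-1 + q) = -1 + q)
I(N) = (12 + N)² (I(N) = (4 + (8 + N))² = (12 + N)²)
I(a(-1*(-4), -1*(-1)*1)) - 1*30545 = (12 + (-1 - 1*(-4)))² - 1*30545 = (12 + (-1 + 4))² - 30545 = (12 + 3)² - 30545 = 15² - 30545 = 225 - 30545 = -30320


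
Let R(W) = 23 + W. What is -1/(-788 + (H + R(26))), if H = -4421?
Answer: 1/5160 ≈ 0.00019380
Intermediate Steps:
-1/(-788 + (H + R(26))) = -1/(-788 + (-4421 + (23 + 26))) = -1/(-788 + (-4421 + 49)) = -1/(-788 - 4372) = -1/(-5160) = -1*(-1/5160) = 1/5160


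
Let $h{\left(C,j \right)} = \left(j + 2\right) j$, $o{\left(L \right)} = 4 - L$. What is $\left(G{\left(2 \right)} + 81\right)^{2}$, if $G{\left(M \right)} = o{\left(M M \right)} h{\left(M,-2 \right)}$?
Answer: $6561$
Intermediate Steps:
$h{\left(C,j \right)} = j \left(2 + j\right)$ ($h{\left(C,j \right)} = \left(2 + j\right) j = j \left(2 + j\right)$)
$G{\left(M \right)} = 0$ ($G{\left(M \right)} = \left(4 - M M\right) \left(- 2 \left(2 - 2\right)\right) = \left(4 - M^{2}\right) \left(\left(-2\right) 0\right) = \left(4 - M^{2}\right) 0 = 0$)
$\left(G{\left(2 \right)} + 81\right)^{2} = \left(0 + 81\right)^{2} = 81^{2} = 6561$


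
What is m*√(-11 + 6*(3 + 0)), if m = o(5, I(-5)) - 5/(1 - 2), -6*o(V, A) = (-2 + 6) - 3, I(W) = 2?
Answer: 29*√7/6 ≈ 12.788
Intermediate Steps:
o(V, A) = -⅙ (o(V, A) = -((-2 + 6) - 3)/6 = -(4 - 3)/6 = -⅙*1 = -⅙)
m = 29/6 (m = -⅙ - 5/(1 - 2) = -⅙ - 5/(-1) = -⅙ - 1*(-5) = -⅙ + 5 = 29/6 ≈ 4.8333)
m*√(-11 + 6*(3 + 0)) = 29*√(-11 + 6*(3 + 0))/6 = 29*√(-11 + 6*3)/6 = 29*√(-11 + 18)/6 = 29*√7/6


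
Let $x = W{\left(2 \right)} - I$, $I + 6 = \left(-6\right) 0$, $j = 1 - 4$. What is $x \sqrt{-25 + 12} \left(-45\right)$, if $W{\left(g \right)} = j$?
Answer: $- 135 i \sqrt{13} \approx - 486.75 i$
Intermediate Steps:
$j = -3$ ($j = 1 - 4 = -3$)
$W{\left(g \right)} = -3$
$I = -6$ ($I = -6 - 0 = -6 + 0 = -6$)
$x = 3$ ($x = -3 - -6 = -3 + 6 = 3$)
$x \sqrt{-25 + 12} \left(-45\right) = 3 \sqrt{-25 + 12} \left(-45\right) = 3 \sqrt{-13} \left(-45\right) = 3 i \sqrt{13} \left(-45\right) = - 135 i \sqrt{13}$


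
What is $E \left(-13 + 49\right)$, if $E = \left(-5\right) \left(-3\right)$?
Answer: $540$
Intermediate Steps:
$E = 15$
$E \left(-13 + 49\right) = 15 \left(-13 + 49\right) = 15 \cdot 36 = 540$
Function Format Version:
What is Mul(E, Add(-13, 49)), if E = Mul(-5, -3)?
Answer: 540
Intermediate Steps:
E = 15
Mul(E, Add(-13, 49)) = Mul(15, Add(-13, 49)) = Mul(15, 36) = 540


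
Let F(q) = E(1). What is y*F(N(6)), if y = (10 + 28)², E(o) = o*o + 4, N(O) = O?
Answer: 7220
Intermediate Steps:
E(o) = 4 + o² (E(o) = o² + 4 = 4 + o²)
F(q) = 5 (F(q) = 4 + 1² = 4 + 1 = 5)
y = 1444 (y = 38² = 1444)
y*F(N(6)) = 1444*5 = 7220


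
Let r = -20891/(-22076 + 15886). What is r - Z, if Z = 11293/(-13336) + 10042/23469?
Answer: 3675061450147/968681097480 ≈ 3.7939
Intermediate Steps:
Z = -131115305/312982584 (Z = 11293*(-1/13336) + 10042*(1/23469) = -11293/13336 + 10042/23469 = -131115305/312982584 ≈ -0.41892)
r = 20891/6190 (r = -20891/(-6190) = -20891*(-1/6190) = 20891/6190 ≈ 3.3750)
r - Z = 20891/6190 - 1*(-131115305/312982584) = 20891/6190 + 131115305/312982584 = 3675061450147/968681097480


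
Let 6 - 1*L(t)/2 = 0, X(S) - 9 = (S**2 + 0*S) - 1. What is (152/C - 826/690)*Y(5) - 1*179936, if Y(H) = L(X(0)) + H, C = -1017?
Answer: -21047092159/116955 ≈ -1.7996e+5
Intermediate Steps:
X(S) = 8 + S**2 (X(S) = 9 + ((S**2 + 0*S) - 1) = 9 + ((S**2 + 0) - 1) = 9 + (S**2 - 1) = 9 + (-1 + S**2) = 8 + S**2)
L(t) = 12 (L(t) = 12 - 2*0 = 12 + 0 = 12)
Y(H) = 12 + H
(152/C - 826/690)*Y(5) - 1*179936 = (152/(-1017) - 826/690)*(12 + 5) - 1*179936 = (152*(-1/1017) - 826*1/690)*17 - 179936 = (-152/1017 - 413/345)*17 - 179936 = -157487/116955*17 - 179936 = -2677279/116955 - 179936 = -21047092159/116955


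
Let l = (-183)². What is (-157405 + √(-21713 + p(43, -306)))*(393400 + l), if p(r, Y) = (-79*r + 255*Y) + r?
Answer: -67194463045 + 426889*I*√103097 ≈ -6.7194e+10 + 1.3707e+8*I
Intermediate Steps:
p(r, Y) = -78*r + 255*Y
l = 33489
(-157405 + √(-21713 + p(43, -306)))*(393400 + l) = (-157405 + √(-21713 + (-78*43 + 255*(-306))))*(393400 + 33489) = (-157405 + √(-21713 + (-3354 - 78030)))*426889 = (-157405 + √(-21713 - 81384))*426889 = (-157405 + √(-103097))*426889 = (-157405 + I*√103097)*426889 = -67194463045 + 426889*I*√103097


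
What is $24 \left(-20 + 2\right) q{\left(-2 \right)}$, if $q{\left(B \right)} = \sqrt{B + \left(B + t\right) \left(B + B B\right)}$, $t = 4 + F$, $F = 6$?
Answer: $- 432 \sqrt{14} \approx -1616.4$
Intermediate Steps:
$t = 10$ ($t = 4 + 6 = 10$)
$q{\left(B \right)} = \sqrt{B + \left(10 + B\right) \left(B + B^{2}\right)}$ ($q{\left(B \right)} = \sqrt{B + \left(B + 10\right) \left(B + B B\right)} = \sqrt{B + \left(10 + B\right) \left(B + B^{2}\right)}$)
$24 \left(-20 + 2\right) q{\left(-2 \right)} = 24 \left(-20 + 2\right) \sqrt{- 2 \left(11 + \left(-2\right)^{2} + 11 \left(-2\right)\right)} = 24 \left(-18\right) \sqrt{- 2 \left(11 + 4 - 22\right)} = - 432 \sqrt{\left(-2\right) \left(-7\right)} = - 432 \sqrt{14}$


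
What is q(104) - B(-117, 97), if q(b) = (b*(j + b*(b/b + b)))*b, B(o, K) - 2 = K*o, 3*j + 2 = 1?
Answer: 354355385/3 ≈ 1.1812e+8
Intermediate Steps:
j = -1/3 (j = -2/3 + (1/3)*1 = -2/3 + 1/3 = -1/3 ≈ -0.33333)
B(o, K) = 2 + K*o
q(b) = b**2*(-1/3 + b*(1 + b)) (q(b) = (b*(-1/3 + b*(b/b + b)))*b = (b*(-1/3 + b*(1 + b)))*b = b**2*(-1/3 + b*(1 + b)))
q(104) - B(-117, 97) = 104**2*(-1/3 + 104 + 104**2) - (2 + 97*(-117)) = 10816*(-1/3 + 104 + 10816) - (2 - 11349) = 10816*(32759/3) - 1*(-11347) = 354321344/3 + 11347 = 354355385/3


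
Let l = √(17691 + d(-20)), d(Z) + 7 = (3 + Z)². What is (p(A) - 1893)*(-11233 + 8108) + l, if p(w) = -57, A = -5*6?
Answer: 6093750 + 3*√1997 ≈ 6.0939e+6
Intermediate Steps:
d(Z) = -7 + (3 + Z)²
A = -30
l = 3*√1997 (l = √(17691 + (-7 + (3 - 20)²)) = √(17691 + (-7 + (-17)²)) = √(17691 + (-7 + 289)) = √(17691 + 282) = √17973 = 3*√1997 ≈ 134.06)
(p(A) - 1893)*(-11233 + 8108) + l = (-57 - 1893)*(-11233 + 8108) + 3*√1997 = -1950*(-3125) + 3*√1997 = 6093750 + 3*√1997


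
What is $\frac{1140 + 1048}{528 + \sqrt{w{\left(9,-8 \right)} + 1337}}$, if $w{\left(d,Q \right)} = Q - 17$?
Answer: $\frac{36102}{8671} - \frac{547 \sqrt{82}}{17342} \approx 3.8779$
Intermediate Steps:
$w{\left(d,Q \right)} = -17 + Q$ ($w{\left(d,Q \right)} = Q - 17 = -17 + Q$)
$\frac{1140 + 1048}{528 + \sqrt{w{\left(9,-8 \right)} + 1337}} = \frac{1140 + 1048}{528 + \sqrt{\left(-17 - 8\right) + 1337}} = \frac{2188}{528 + \sqrt{-25 + 1337}} = \frac{2188}{528 + \sqrt{1312}} = \frac{2188}{528 + 4 \sqrt{82}}$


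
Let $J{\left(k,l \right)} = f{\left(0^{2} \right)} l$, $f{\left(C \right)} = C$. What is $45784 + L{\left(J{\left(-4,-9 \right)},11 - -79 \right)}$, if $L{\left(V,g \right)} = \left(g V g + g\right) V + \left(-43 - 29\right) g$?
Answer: $39304$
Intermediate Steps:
$J{\left(k,l \right)} = 0$ ($J{\left(k,l \right)} = 0^{2} l = 0 l = 0$)
$L{\left(V,g \right)} = - 72 g + V \left(g + V g^{2}\right)$ ($L{\left(V,g \right)} = \left(V g g + g\right) V - 72 g = \left(V g^{2} + g\right) V - 72 g = \left(g + V g^{2}\right) V - 72 g = V \left(g + V g^{2}\right) - 72 g = - 72 g + V \left(g + V g^{2}\right)$)
$45784 + L{\left(J{\left(-4,-9 \right)},11 - -79 \right)} = 45784 + \left(11 - -79\right) \left(-72 + 0 + \left(11 - -79\right) 0^{2}\right) = 45784 + \left(11 + 79\right) \left(-72 + 0 + \left(11 + 79\right) 0\right) = 45784 + 90 \left(-72 + 0 + 90 \cdot 0\right) = 45784 + 90 \left(-72 + 0 + 0\right) = 45784 + 90 \left(-72\right) = 45784 - 6480 = 39304$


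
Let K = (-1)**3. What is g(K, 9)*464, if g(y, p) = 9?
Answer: 4176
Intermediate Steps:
K = -1
g(K, 9)*464 = 9*464 = 4176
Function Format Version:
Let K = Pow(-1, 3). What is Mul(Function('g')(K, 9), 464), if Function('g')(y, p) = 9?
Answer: 4176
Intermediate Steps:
K = -1
Mul(Function('g')(K, 9), 464) = Mul(9, 464) = 4176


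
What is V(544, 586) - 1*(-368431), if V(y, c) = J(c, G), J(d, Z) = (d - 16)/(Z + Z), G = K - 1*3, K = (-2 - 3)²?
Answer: 8105767/22 ≈ 3.6844e+5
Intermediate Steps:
K = 25 (K = (-5)² = 25)
G = 22 (G = 25 - 1*3 = 25 - 3 = 22)
J(d, Z) = (-16 + d)/(2*Z) (J(d, Z) = (-16 + d)/((2*Z)) = (-16 + d)*(1/(2*Z)) = (-16 + d)/(2*Z))
V(y, c) = -4/11 + c/44 (V(y, c) = (½)*(-16 + c)/22 = (½)*(1/22)*(-16 + c) = -4/11 + c/44)
V(544, 586) - 1*(-368431) = (-4/11 + (1/44)*586) - 1*(-368431) = (-4/11 + 293/22) + 368431 = 285/22 + 368431 = 8105767/22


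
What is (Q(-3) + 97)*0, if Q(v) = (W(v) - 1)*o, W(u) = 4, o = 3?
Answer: 0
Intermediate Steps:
Q(v) = 9 (Q(v) = (4 - 1)*3 = 3*3 = 9)
(Q(-3) + 97)*0 = (9 + 97)*0 = 106*0 = 0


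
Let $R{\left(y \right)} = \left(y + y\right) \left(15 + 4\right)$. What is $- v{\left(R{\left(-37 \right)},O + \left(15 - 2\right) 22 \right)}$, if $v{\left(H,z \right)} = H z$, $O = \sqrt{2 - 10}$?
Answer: $402116 + 2812 i \sqrt{2} \approx 4.0212 \cdot 10^{5} + 3976.8 i$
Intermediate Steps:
$R{\left(y \right)} = 38 y$ ($R{\left(y \right)} = 2 y 19 = 38 y$)
$O = 2 i \sqrt{2}$ ($O = \sqrt{-8} = 2 i \sqrt{2} \approx 2.8284 i$)
$- v{\left(R{\left(-37 \right)},O + \left(15 - 2\right) 22 \right)} = - 38 \left(-37\right) \left(2 i \sqrt{2} + \left(15 - 2\right) 22\right) = - \left(-1406\right) \left(2 i \sqrt{2} + 13 \cdot 22\right) = - \left(-1406\right) \left(2 i \sqrt{2} + 286\right) = - \left(-1406\right) \left(286 + 2 i \sqrt{2}\right) = - (-402116 - 2812 i \sqrt{2}) = 402116 + 2812 i \sqrt{2}$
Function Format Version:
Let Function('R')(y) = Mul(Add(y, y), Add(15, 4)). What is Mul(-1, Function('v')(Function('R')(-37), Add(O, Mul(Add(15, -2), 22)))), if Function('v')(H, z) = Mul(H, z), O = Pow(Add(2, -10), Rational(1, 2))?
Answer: Add(402116, Mul(2812, I, Pow(2, Rational(1, 2)))) ≈ Add(4.0212e+5, Mul(3976.8, I))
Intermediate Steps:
Function('R')(y) = Mul(38, y) (Function('R')(y) = Mul(Mul(2, y), 19) = Mul(38, y))
O = Mul(2, I, Pow(2, Rational(1, 2))) (O = Pow(-8, Rational(1, 2)) = Mul(2, I, Pow(2, Rational(1, 2))) ≈ Mul(2.8284, I))
Mul(-1, Function('v')(Function('R')(-37), Add(O, Mul(Add(15, -2), 22)))) = Mul(-1, Mul(Mul(38, -37), Add(Mul(2, I, Pow(2, Rational(1, 2))), Mul(Add(15, -2), 22)))) = Mul(-1, Mul(-1406, Add(Mul(2, I, Pow(2, Rational(1, 2))), Mul(13, 22)))) = Mul(-1, Mul(-1406, Add(Mul(2, I, Pow(2, Rational(1, 2))), 286))) = Mul(-1, Mul(-1406, Add(286, Mul(2, I, Pow(2, Rational(1, 2)))))) = Mul(-1, Add(-402116, Mul(-2812, I, Pow(2, Rational(1, 2))))) = Add(402116, Mul(2812, I, Pow(2, Rational(1, 2))))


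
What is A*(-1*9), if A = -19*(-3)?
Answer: -513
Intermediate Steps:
A = 57
A*(-1*9) = 57*(-1*9) = 57*(-9) = -513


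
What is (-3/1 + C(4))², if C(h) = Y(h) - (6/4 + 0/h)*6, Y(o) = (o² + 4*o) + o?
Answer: 576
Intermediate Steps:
Y(o) = o² + 5*o
C(h) = -9 + h*(5 + h) (C(h) = h*(5 + h) - (6/4 + 0/h)*6 = h*(5 + h) - (6*(¼) + 0)*6 = h*(5 + h) - (3/2 + 0)*6 = h*(5 + h) - 3*6/2 = h*(5 + h) - 1*9 = h*(5 + h) - 9 = -9 + h*(5 + h))
(-3/1 + C(4))² = (-3/1 + (-9 + 4*(5 + 4)))² = (-3*1 + (-9 + 4*9))² = (-3 + (-9 + 36))² = (-3 + 27)² = 24² = 576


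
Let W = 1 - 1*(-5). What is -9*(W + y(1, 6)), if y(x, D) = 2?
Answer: -72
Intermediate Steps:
W = 6 (W = 1 + 5 = 6)
-9*(W + y(1, 6)) = -9*(6 + 2) = -9*8 = -72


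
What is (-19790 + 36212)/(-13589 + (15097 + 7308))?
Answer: 8211/4408 ≈ 1.8627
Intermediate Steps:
(-19790 + 36212)/(-13589 + (15097 + 7308)) = 16422/(-13589 + 22405) = 16422/8816 = 16422*(1/8816) = 8211/4408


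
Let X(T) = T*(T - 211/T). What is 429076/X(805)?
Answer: 214538/323907 ≈ 0.66234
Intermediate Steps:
429076/X(805) = 429076/(-211 + 805**2) = 429076/(-211 + 648025) = 429076/647814 = 429076*(1/647814) = 214538/323907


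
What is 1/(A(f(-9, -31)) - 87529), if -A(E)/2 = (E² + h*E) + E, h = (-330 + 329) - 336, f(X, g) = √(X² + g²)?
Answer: -9957/839993249 - 224*√1042/2519979747 ≈ -1.4723e-5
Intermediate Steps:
h = -337 (h = -1 - 336 = -337)
A(E) = -2*E² + 672*E (A(E) = -2*((E² - 337*E) + E) = -2*(E² - 336*E) = -2*E² + 672*E)
1/(A(f(-9, -31)) - 87529) = 1/(2*√((-9)² + (-31)²)*(336 - √((-9)² + (-31)²)) - 87529) = 1/(2*√(81 + 961)*(336 - √(81 + 961)) - 87529) = 1/(2*√1042*(336 - √1042) - 87529) = 1/(-87529 + 2*√1042*(336 - √1042))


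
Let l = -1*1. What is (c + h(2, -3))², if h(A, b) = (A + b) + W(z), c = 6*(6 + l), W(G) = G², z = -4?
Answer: 2025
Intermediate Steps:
l = -1
c = 30 (c = 6*(6 - 1) = 6*5 = 30)
h(A, b) = 16 + A + b (h(A, b) = (A + b) + (-4)² = (A + b) + 16 = 16 + A + b)
(c + h(2, -3))² = (30 + (16 + 2 - 3))² = (30 + 15)² = 45² = 2025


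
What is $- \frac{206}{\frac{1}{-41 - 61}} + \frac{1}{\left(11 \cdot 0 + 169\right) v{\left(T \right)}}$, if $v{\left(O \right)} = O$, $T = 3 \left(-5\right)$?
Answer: $\frac{53265419}{2535} \approx 21012.0$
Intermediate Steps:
$T = -15$
$- \frac{206}{\frac{1}{-41 - 61}} + \frac{1}{\left(11 \cdot 0 + 169\right) v{\left(T \right)}} = - \frac{206}{\frac{1}{-41 - 61}} + \frac{1}{\left(11 \cdot 0 + 169\right) \left(-15\right)} = - \frac{206}{\frac{1}{-102}} + \frac{1}{0 + 169} \left(- \frac{1}{15}\right) = - \frac{206}{- \frac{1}{102}} + \frac{1}{169} \left(- \frac{1}{15}\right) = \left(-206\right) \left(-102\right) + \frac{1}{169} \left(- \frac{1}{15}\right) = 21012 - \frac{1}{2535} = \frac{53265419}{2535}$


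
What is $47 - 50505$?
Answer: $-50458$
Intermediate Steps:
$47 - 50505 = -50458$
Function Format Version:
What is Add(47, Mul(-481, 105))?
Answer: -50458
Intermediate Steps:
Add(47, Mul(-481, 105)) = Add(47, -50505) = -50458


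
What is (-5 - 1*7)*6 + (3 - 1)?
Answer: -70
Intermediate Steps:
(-5 - 1*7)*6 + (3 - 1) = (-5 - 7)*6 + 2 = -12*6 + 2 = -72 + 2 = -70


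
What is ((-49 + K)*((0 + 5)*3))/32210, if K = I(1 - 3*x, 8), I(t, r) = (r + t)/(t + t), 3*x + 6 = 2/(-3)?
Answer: -6621/296332 ≈ -0.022343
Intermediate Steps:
x = -20/9 (x = -2 + (2/(-3))/3 = -2 + (2*(-⅓))/3 = -2 + (⅓)*(-⅔) = -2 - 2/9 = -20/9 ≈ -2.2222)
I(t, r) = (r + t)/(2*t) (I(t, r) = (r + t)/((2*t)) = (r + t)*(1/(2*t)) = (r + t)/(2*t))
K = 47/46 (K = (8 + (1 - 3*(-20/9)))/(2*(1 - 3*(-20/9))) = (8 + (1 + 20/3))/(2*(1 + 20/3)) = (8 + 23/3)/(2*(23/3)) = (½)*(3/23)*(47/3) = 47/46 ≈ 1.0217)
((-49 + K)*((0 + 5)*3))/32210 = ((-49 + 47/46)*((0 + 5)*3))/32210 = -11035*3/46*(1/32210) = -2207/46*15*(1/32210) = -33105/46*1/32210 = -6621/296332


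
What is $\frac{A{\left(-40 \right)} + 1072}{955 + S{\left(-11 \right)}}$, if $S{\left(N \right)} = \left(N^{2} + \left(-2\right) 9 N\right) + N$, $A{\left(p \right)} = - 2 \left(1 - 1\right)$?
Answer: $\frac{1072}{1263} \approx 0.84877$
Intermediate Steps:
$A{\left(p \right)} = 0$ ($A{\left(p \right)} = \left(-2\right) 0 = 0$)
$S{\left(N \right)} = N^{2} - 17 N$ ($S{\left(N \right)} = \left(N^{2} - 18 N\right) + N = N^{2} - 17 N$)
$\frac{A{\left(-40 \right)} + 1072}{955 + S{\left(-11 \right)}} = \frac{0 + 1072}{955 - 11 \left(-17 - 11\right)} = \frac{1072}{955 - -308} = \frac{1072}{955 + 308} = \frac{1072}{1263}$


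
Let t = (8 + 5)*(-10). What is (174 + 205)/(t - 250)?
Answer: -379/380 ≈ -0.99737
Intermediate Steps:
t = -130 (t = 13*(-10) = -130)
(174 + 205)/(t - 250) = (174 + 205)/(-130 - 250) = 379/(-380) = 379*(-1/380) = -379/380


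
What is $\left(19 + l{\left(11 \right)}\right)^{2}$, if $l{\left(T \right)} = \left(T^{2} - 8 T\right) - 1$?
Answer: $2601$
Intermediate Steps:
$l{\left(T \right)} = -1 + T^{2} - 8 T$
$\left(19 + l{\left(11 \right)}\right)^{2} = \left(19 - \left(89 - 121\right)\right)^{2} = \left(19 - -32\right)^{2} = \left(19 + 32\right)^{2} = 51^{2} = 2601$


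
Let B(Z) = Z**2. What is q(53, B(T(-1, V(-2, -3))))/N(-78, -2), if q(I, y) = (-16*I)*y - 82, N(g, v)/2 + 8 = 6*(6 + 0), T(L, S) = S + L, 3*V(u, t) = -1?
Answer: -7153/252 ≈ -28.385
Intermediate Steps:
V(u, t) = -1/3 (V(u, t) = (1/3)*(-1) = -1/3)
T(L, S) = L + S
N(g, v) = 56 (N(g, v) = -16 + 2*(6*(6 + 0)) = -16 + 2*(6*6) = -16 + 2*36 = -16 + 72 = 56)
q(I, y) = -82 - 16*I*y (q(I, y) = -16*I*y - 82 = -82 - 16*I*y)
q(53, B(T(-1, V(-2, -3))))/N(-78, -2) = (-82 - 16*53*(-1 - 1/3)**2)/56 = (-82 - 16*53*(-4/3)**2)*(1/56) = (-82 - 16*53*16/9)*(1/56) = (-82 - 13568/9)*(1/56) = -14306/9*1/56 = -7153/252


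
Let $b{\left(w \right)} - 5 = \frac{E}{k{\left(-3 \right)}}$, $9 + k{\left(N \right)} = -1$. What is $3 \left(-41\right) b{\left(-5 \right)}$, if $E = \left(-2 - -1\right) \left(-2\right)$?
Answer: $- \frac{2952}{5} \approx -590.4$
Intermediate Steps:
$k{\left(N \right)} = -10$ ($k{\left(N \right)} = -9 - 1 = -10$)
$E = 2$ ($E = \left(-2 + 1\right) \left(-2\right) = \left(-1\right) \left(-2\right) = 2$)
$b{\left(w \right)} = \frac{24}{5}$ ($b{\left(w \right)} = 5 + \frac{2}{-10} = 5 + 2 \left(- \frac{1}{10}\right) = 5 - \frac{1}{5} = \frac{24}{5}$)
$3 \left(-41\right) b{\left(-5 \right)} = 3 \left(-41\right) \frac{24}{5} = \left(-123\right) \frac{24}{5} = - \frac{2952}{5}$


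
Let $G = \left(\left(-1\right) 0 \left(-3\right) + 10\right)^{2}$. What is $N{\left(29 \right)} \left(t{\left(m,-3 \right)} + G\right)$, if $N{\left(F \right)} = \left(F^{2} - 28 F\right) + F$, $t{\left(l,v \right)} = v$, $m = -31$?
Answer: $5626$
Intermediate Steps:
$G = 100$ ($G = \left(0 \left(-3\right) + 10\right)^{2} = \left(0 + 10\right)^{2} = 10^{2} = 100$)
$N{\left(F \right)} = F^{2} - 27 F$
$N{\left(29 \right)} \left(t{\left(m,-3 \right)} + G\right) = 29 \left(-27 + 29\right) \left(-3 + 100\right) = 29 \cdot 2 \cdot 97 = 58 \cdot 97 = 5626$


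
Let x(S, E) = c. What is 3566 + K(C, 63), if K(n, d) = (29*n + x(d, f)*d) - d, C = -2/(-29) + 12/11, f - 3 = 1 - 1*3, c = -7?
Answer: 34052/11 ≈ 3095.6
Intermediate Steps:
f = 1 (f = 3 + (1 - 1*3) = 3 + (1 - 3) = 3 - 2 = 1)
C = 370/319 (C = -2*(-1/29) + 12*(1/11) = 2/29 + 12/11 = 370/319 ≈ 1.1599)
x(S, E) = -7
K(n, d) = -8*d + 29*n (K(n, d) = (29*n - 7*d) - d = (-7*d + 29*n) - d = -8*d + 29*n)
3566 + K(C, 63) = 3566 + (-8*63 + 29*(370/319)) = 3566 + (-504 + 370/11) = 3566 - 5174/11 = 34052/11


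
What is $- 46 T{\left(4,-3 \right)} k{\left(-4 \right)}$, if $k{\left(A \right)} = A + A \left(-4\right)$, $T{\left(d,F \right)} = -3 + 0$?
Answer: $1656$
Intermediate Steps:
$T{\left(d,F \right)} = -3$
$k{\left(A \right)} = - 3 A$ ($k{\left(A \right)} = A - 4 A = - 3 A$)
$- 46 T{\left(4,-3 \right)} k{\left(-4 \right)} = \left(-46\right) \left(-3\right) \left(\left(-3\right) \left(-4\right)\right) = 138 \cdot 12 = 1656$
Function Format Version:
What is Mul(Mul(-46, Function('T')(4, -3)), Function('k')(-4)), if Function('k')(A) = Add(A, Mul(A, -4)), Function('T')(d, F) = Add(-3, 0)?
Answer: 1656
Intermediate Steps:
Function('T')(d, F) = -3
Function('k')(A) = Mul(-3, A) (Function('k')(A) = Add(A, Mul(-4, A)) = Mul(-3, A))
Mul(Mul(-46, Function('T')(4, -3)), Function('k')(-4)) = Mul(Mul(-46, -3), Mul(-3, -4)) = Mul(138, 12) = 1656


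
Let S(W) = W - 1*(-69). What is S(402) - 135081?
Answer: -134610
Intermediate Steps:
S(W) = 69 + W (S(W) = W + 69 = 69 + W)
S(402) - 135081 = (69 + 402) - 135081 = 471 - 135081 = -134610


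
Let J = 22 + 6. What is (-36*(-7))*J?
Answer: 7056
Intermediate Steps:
J = 28
(-36*(-7))*J = -36*(-7)*28 = 252*28 = 7056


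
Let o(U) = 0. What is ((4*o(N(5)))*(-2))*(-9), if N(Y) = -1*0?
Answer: 0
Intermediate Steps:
N(Y) = 0
((4*o(N(5)))*(-2))*(-9) = ((4*0)*(-2))*(-9) = (0*(-2))*(-9) = 0*(-9) = 0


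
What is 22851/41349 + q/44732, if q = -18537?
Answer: 85228173/616541156 ≈ 0.13824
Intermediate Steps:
22851/41349 + q/44732 = 22851/41349 - 18537/44732 = 22851*(1/41349) - 18537*1/44732 = 7617/13783 - 18537/44732 = 85228173/616541156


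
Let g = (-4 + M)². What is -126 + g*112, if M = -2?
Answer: 3906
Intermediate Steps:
g = 36 (g = (-4 - 2)² = (-6)² = 36)
-126 + g*112 = -126 + 36*112 = -126 + 4032 = 3906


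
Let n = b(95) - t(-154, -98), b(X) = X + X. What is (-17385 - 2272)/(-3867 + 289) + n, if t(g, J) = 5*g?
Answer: 3454537/3578 ≈ 965.49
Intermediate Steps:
b(X) = 2*X
n = 960 (n = 2*95 - 5*(-154) = 190 - 1*(-770) = 190 + 770 = 960)
(-17385 - 2272)/(-3867 + 289) + n = (-17385 - 2272)/(-3867 + 289) + 960 = -19657/(-3578) + 960 = -19657*(-1/3578) + 960 = 19657/3578 + 960 = 3454537/3578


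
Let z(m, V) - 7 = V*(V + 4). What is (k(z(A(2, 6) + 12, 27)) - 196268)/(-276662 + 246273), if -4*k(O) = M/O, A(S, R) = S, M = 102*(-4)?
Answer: 82825045/12824158 ≈ 6.4585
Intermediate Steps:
M = -408
z(m, V) = 7 + V*(4 + V) (z(m, V) = 7 + V*(V + 4) = 7 + V*(4 + V))
k(O) = 102/O (k(O) = -(-102)/O = 102/O)
(k(z(A(2, 6) + 12, 27)) - 196268)/(-276662 + 246273) = (102/(7 + 27² + 4*27) - 196268)/(-276662 + 246273) = (102/(7 + 729 + 108) - 196268)/(-30389) = (102/844 - 196268)*(-1/30389) = (102*(1/844) - 196268)*(-1/30389) = (51/422 - 196268)*(-1/30389) = -82825045/422*(-1/30389) = 82825045/12824158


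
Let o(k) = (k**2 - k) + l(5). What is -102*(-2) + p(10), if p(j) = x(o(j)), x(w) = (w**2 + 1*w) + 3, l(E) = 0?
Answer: 8397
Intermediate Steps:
o(k) = k**2 - k (o(k) = (k**2 - k) + 0 = k**2 - k)
x(w) = 3 + w + w**2 (x(w) = (w**2 + w) + 3 = (w + w**2) + 3 = 3 + w + w**2)
p(j) = 3 + j*(-1 + j) + j**2*(-1 + j)**2 (p(j) = 3 + j*(-1 + j) + (j*(-1 + j))**2 = 3 + j*(-1 + j) + j**2*(-1 + j)**2)
-102*(-2) + p(10) = -102*(-2) + (3 + 10**2 - 1*10 + 10**2*(-1 + 10)**2) = 204 + (3 + 100 - 10 + 100*9**2) = 204 + (3 + 100 - 10 + 100*81) = 204 + (3 + 100 - 10 + 8100) = 204 + 8193 = 8397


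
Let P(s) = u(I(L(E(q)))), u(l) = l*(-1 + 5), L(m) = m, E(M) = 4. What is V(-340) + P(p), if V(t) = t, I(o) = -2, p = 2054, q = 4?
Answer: -348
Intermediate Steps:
u(l) = 4*l (u(l) = l*4 = 4*l)
P(s) = -8 (P(s) = 4*(-2) = -8)
V(-340) + P(p) = -340 - 8 = -348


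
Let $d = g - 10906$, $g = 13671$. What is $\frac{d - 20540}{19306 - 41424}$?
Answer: $\frac{17775}{22118} \approx 0.80364$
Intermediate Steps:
$d = 2765$ ($d = 13671 - 10906 = 2765$)
$\frac{d - 20540}{19306 - 41424} = \frac{2765 - 20540}{19306 - 41424} = - \frac{17775}{-22118} = \left(-17775\right) \left(- \frac{1}{22118}\right) = \frac{17775}{22118}$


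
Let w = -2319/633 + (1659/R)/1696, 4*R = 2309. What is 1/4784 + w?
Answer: -452318911215/123530280848 ≈ -3.6616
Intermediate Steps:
R = 2309/4 (R = (1/4)*2309 = 2309/4 ≈ 577.25)
w = -756429319/206572376 (w = -2319/633 + (1659/(2309/4))/1696 = -2319*1/633 + (1659*(4/2309))*(1/1696) = -773/211 + (6636/2309)*(1/1696) = -773/211 + 1659/979016 = -756429319/206572376 ≈ -3.6618)
1/4784 + w = 1/4784 - 756429319/206572376 = -452318911215/123530280848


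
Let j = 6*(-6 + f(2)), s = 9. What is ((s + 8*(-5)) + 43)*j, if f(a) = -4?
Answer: -720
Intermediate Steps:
j = -60 (j = 6*(-6 - 4) = 6*(-10) = -60)
((s + 8*(-5)) + 43)*j = ((9 + 8*(-5)) + 43)*(-60) = ((9 - 40) + 43)*(-60) = (-31 + 43)*(-60) = 12*(-60) = -720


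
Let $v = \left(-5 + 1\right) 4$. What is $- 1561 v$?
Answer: $24976$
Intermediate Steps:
$v = -16$ ($v = \left(-4\right) 4 = -16$)
$- 1561 v = \left(-1561\right) \left(-16\right) = 24976$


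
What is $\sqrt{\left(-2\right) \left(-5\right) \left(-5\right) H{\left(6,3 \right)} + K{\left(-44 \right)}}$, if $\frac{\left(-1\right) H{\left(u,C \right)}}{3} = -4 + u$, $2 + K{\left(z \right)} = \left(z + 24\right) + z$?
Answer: $3 \sqrt{26} \approx 15.297$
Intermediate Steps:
$K{\left(z \right)} = 22 + 2 z$ ($K{\left(z \right)} = -2 + \left(\left(z + 24\right) + z\right) = -2 + \left(\left(24 + z\right) + z\right) = -2 + \left(24 + 2 z\right) = 22 + 2 z$)
$H{\left(u,C \right)} = 12 - 3 u$ ($H{\left(u,C \right)} = - 3 \left(-4 + u\right) = 12 - 3 u$)
$\sqrt{\left(-2\right) \left(-5\right) \left(-5\right) H{\left(6,3 \right)} + K{\left(-44 \right)}} = \sqrt{\left(-2\right) \left(-5\right) \left(-5\right) \left(12 - 18\right) + \left(22 + 2 \left(-44\right)\right)} = \sqrt{10 \left(-5\right) \left(12 - 18\right) + \left(22 - 88\right)} = \sqrt{\left(-50\right) \left(-6\right) - 66} = \sqrt{300 - 66} = \sqrt{234} = 3 \sqrt{26}$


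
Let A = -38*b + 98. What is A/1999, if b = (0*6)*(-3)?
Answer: 98/1999 ≈ 0.049025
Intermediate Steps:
b = 0 (b = 0*(-3) = 0)
A = 98 (A = -38*0 + 98 = 0 + 98 = 98)
A/1999 = 98/1999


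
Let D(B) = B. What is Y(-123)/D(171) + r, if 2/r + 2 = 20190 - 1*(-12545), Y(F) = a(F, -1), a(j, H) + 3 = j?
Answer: -458224/621927 ≈ -0.73678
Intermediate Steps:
a(j, H) = -3 + j
Y(F) = -3 + F
r = 2/32733 (r = 2/(-2 + (20190 - 1*(-12545))) = 2/(-2 + (20190 + 12545)) = 2/(-2 + 32735) = 2/32733 ≈ 6.1100e-5)
Y(-123)/D(171) + r = (-3 - 123)/171 + 2/32733 = -126*1/171 + 2/32733 = -14/19 + 2/32733 = -458224/621927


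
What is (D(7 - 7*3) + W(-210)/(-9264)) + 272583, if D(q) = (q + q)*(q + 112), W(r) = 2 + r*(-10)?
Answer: 1249893197/4632 ≈ 2.6984e+5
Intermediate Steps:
W(r) = 2 - 10*r
D(q) = 2*q*(112 + q) (D(q) = (2*q)*(112 + q) = 2*q*(112 + q))
(D(7 - 7*3) + W(-210)/(-9264)) + 272583 = (2*(7 - 7*3)*(112 + (7 - 7*3)) + (2 - 10*(-210))/(-9264)) + 272583 = (2*(7 - 21)*(112 + (7 - 21)) + (2 + 2100)*(-1/9264)) + 272583 = (2*(-14)*(112 - 14) + 2102*(-1/9264)) + 272583 = (2*(-14)*98 - 1051/4632) + 272583 = (-2744 - 1051/4632) + 272583 = -12711259/4632 + 272583 = 1249893197/4632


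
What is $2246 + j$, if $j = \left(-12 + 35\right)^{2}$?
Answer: $2775$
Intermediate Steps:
$j = 529$ ($j = 23^{2} = 529$)
$2246 + j = 2246 + 529 = 2775$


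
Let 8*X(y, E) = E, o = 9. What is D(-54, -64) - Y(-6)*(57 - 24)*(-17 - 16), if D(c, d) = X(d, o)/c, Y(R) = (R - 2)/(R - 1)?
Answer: 418169/336 ≈ 1244.6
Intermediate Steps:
Y(R) = (-2 + R)/(-1 + R)
X(y, E) = E/8
D(c, d) = 9/(8*c) (D(c, d) = ((⅛)*9)/c = 9/(8*c))
D(-54, -64) - Y(-6)*(57 - 24)*(-17 - 16) = (9/8)/(-54) - (-2 - 6)/(-1 - 6)*(57 - 24)*(-17 - 16) = (9/8)*(-1/54) - -8/(-7)*33*(-33) = -1/48 - (-⅐*(-8))*(-1089) = -1/48 - 8*(-1089)/7 = -1/48 - 1*(-8712/7) = -1/48 + 8712/7 = 418169/336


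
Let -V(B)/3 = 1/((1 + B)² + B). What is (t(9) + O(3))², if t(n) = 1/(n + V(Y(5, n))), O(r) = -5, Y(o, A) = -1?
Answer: 3481/144 ≈ 24.174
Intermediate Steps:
V(B) = -3/(B + (1 + B)²) (V(B) = -3/((1 + B)² + B) = -3/(B + (1 + B)²))
t(n) = 1/(3 + n) (t(n) = 1/(n - 3/(-1 + (1 - 1)²)) = 1/(n - 3/(-1 + 0²)) = 1/(n - 3/(-1 + 0)) = 1/(n - 3/(-1)) = 1/(n - 3*(-1)) = 1/(n + 3) = 1/(3 + n))
(t(9) + O(3))² = (1/(3 + 9) - 5)² = (1/12 - 5)² = (-59/12)² = 3481/144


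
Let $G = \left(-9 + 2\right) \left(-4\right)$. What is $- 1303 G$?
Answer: $-36484$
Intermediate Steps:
$G = 28$ ($G = \left(-7\right) \left(-4\right) = 28$)
$- 1303 G = \left(-1303\right) 28 = -36484$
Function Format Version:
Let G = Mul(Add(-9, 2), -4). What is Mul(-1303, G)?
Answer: -36484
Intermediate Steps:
G = 28 (G = Mul(-7, -4) = 28)
Mul(-1303, G) = Mul(-1303, 28) = -36484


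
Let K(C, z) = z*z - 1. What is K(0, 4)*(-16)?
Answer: -240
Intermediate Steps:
K(C, z) = -1 + z² (K(C, z) = z² - 1 = -1 + z²)
K(0, 4)*(-16) = (-1 + 4²)*(-16) = (-1 + 16)*(-16) = 15*(-16) = -240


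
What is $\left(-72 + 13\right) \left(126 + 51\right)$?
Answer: $-10443$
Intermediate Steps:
$\left(-72 + 13\right) \left(126 + 51\right) = \left(-59\right) 177 = -10443$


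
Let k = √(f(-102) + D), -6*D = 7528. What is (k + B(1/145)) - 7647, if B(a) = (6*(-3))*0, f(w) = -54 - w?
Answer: -7647 + 2*I*√2715/3 ≈ -7647.0 + 34.737*I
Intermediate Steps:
D = -3764/3 (D = -⅙*7528 = -3764/3 ≈ -1254.7)
k = 2*I*√2715/3 (k = √((-54 - 1*(-102)) - 3764/3) = √((-54 + 102) - 3764/3) = √(48 - 3764/3) = √(-3620/3) = 2*I*√2715/3 ≈ 34.737*I)
B(a) = 0 (B(a) = -18*0 = 0)
(k + B(1/145)) - 7647 = (2*I*√2715/3 + 0) - 7647 = 2*I*√2715/3 - 7647 = -7647 + 2*I*√2715/3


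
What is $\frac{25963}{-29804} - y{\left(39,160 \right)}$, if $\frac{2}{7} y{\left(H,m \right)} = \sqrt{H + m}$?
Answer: $- \frac{25963}{29804} - \frac{7 \sqrt{199}}{2} \approx -50.245$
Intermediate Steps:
$y{\left(H,m \right)} = \frac{7 \sqrt{H + m}}{2}$
$\frac{25963}{-29804} - y{\left(39,160 \right)} = \frac{25963}{-29804} - \frac{7 \sqrt{39 + 160}}{2} = 25963 \left(- \frac{1}{29804}\right) - \frac{7 \sqrt{199}}{2} = - \frac{25963}{29804} - \frac{7 \sqrt{199}}{2}$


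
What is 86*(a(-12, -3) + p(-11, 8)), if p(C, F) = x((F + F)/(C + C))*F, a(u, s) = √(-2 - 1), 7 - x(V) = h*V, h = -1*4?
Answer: 30960/11 + 86*I*√3 ≈ 2814.5 + 148.96*I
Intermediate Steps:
h = -4
x(V) = 7 + 4*V (x(V) = 7 - (-4)*V = 7 + 4*V)
a(u, s) = I*√3 (a(u, s) = √(-3) = I*√3)
p(C, F) = F*(7 + 4*F/C) (p(C, F) = (7 + 4*((F + F)/(C + C)))*F = (7 + 4*((2*F)/((2*C))))*F = (7 + 4*((2*F)*(1/(2*C))))*F = (7 + 4*(F/C))*F = (7 + 4*F/C)*F = F*(7 + 4*F/C))
86*(a(-12, -3) + p(-11, 8)) = 86*(I*√3 + 8*(4*8 + 7*(-11))/(-11)) = 86*(I*√3 + 8*(-1/11)*(32 - 77)) = 86*(I*√3 + 8*(-1/11)*(-45)) = 86*(I*√3 + 360/11) = 86*(360/11 + I*√3) = 30960/11 + 86*I*√3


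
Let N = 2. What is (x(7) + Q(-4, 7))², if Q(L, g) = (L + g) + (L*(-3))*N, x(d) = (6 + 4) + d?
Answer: 1936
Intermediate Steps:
x(d) = 10 + d
Q(L, g) = g - 5*L (Q(L, g) = (L + g) + (L*(-3))*2 = (L + g) - 3*L*2 = (L + g) - 6*L = g - 5*L)
(x(7) + Q(-4, 7))² = ((10 + 7) + (7 - 5*(-4)))² = (17 + (7 + 20))² = (17 + 27)² = 44² = 1936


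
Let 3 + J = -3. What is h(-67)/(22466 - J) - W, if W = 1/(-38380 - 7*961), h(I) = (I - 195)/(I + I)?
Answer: 7414641/67914181768 ≈ 0.00010918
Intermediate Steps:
J = -6 (J = -3 - 3 = -6)
h(I) = (-195 + I)/(2*I) (h(I) = (-195 + I)/((2*I)) = (-195 + I)*(1/(2*I)) = (-195 + I)/(2*I))
W = -1/45107 (W = 1/(-38380 - 6727) = 1/(-45107) = -1/45107 ≈ -2.2169e-5)
h(-67)/(22466 - J) - W = ((½)*(-195 - 67)/(-67))/(22466 - 1*(-6)) - 1*(-1/45107) = ((½)*(-1/67)*(-262))/(22466 + 6) + 1/45107 = (131/67)/22472 + 1/45107 = (131/67)*(1/22472) + 1/45107 = 131/1505624 + 1/45107 = 7414641/67914181768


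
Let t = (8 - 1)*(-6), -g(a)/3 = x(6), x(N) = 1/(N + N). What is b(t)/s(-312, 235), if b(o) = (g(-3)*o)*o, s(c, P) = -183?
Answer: 147/61 ≈ 2.4098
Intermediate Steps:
x(N) = 1/(2*N)
g(a) = -1/4 (g(a) = -3/(2*6) = -3*1/12 = -1/4)
t = -42 (t = 7*(-6) = -42)
b(o) = -o**2/4 (b(o) = (-o/4)*o = -o**2/4)
b(t)/s(-312, 235) = -1/4*(-42)**2/(-183) = -1/4*1764*(-1/183) = -441*(-1/183) = 147/61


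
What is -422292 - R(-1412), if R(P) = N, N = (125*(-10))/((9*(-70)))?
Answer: -26604521/63 ≈ -4.2229e+5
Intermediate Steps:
N = 125/63 (N = -1250/(-630) = -1250*(-1/630) = 125/63 ≈ 1.9841)
R(P) = 125/63
-422292 - R(-1412) = -422292 - 1*125/63 = -422292 - 125/63 = -26604521/63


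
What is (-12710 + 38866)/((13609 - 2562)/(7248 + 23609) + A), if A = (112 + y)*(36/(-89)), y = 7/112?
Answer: -287326066352/494006677 ≈ -581.62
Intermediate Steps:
y = 1/16 (y = 7*(1/112) = 1/16 ≈ 0.062500)
A = -16137/356 (A = (112 + 1/16)*(36/(-89)) = 1793*(36*(-1/89))/16 = (1793/16)*(-36/89) = -16137/356 ≈ -45.329)
(-12710 + 38866)/((13609 - 2562)/(7248 + 23609) + A) = (-12710 + 38866)/((13609 - 2562)/(7248 + 23609) - 16137/356) = 26156/(11047/30857 - 16137/356) = 26156/(-494006677/10985092) = 26156*(-10985092/494006677) = -287326066352/494006677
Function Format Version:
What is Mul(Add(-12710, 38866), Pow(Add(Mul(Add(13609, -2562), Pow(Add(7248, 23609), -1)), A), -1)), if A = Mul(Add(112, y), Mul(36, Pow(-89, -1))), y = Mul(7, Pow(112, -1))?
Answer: Rational(-287326066352, 494006677) ≈ -581.62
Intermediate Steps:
y = Rational(1, 16) (y = Mul(7, Rational(1, 112)) = Rational(1, 16) ≈ 0.062500)
A = Rational(-16137, 356) (A = Mul(Add(112, Rational(1, 16)), Mul(36, Pow(-89, -1))) = Mul(Rational(1793, 16), Mul(36, Rational(-1, 89))) = Mul(Rational(1793, 16), Rational(-36, 89)) = Rational(-16137, 356) ≈ -45.329)
Mul(Add(-12710, 38866), Pow(Add(Mul(Add(13609, -2562), Pow(Add(7248, 23609), -1)), A), -1)) = Mul(Add(-12710, 38866), Pow(Add(Mul(Add(13609, -2562), Pow(Add(7248, 23609), -1)), Rational(-16137, 356)), -1)) = Mul(26156, Pow(Add(Mul(11047, Pow(30857, -1)), Rational(-16137, 356)), -1)) = Mul(26156, Pow(Add(Mul(11047, Rational(1, 30857)), Rational(-16137, 356)), -1)) = Mul(26156, Pow(Add(Rational(11047, 30857), Rational(-16137, 356)), -1)) = Mul(26156, Pow(Rational(-494006677, 10985092), -1)) = Mul(26156, Rational(-10985092, 494006677)) = Rational(-287326066352, 494006677)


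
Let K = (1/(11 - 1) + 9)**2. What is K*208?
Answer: 430612/25 ≈ 17224.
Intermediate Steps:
K = 8281/100 (K = (1/10 + 9)**2 = (91/10)**2 = 8281/100 ≈ 82.810)
K*208 = (8281/100)*208 = 430612/25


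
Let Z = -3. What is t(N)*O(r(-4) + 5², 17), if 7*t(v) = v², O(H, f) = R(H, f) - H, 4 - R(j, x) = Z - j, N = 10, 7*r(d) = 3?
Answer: 100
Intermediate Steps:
r(d) = 3/7 (r(d) = (⅐)*3 = 3/7)
R(j, x) = 7 + j (R(j, x) = 4 - (-3 - j) = 4 + (3 + j) = 7 + j)
O(H, f) = 7 (O(H, f) = (7 + H) - H = 7)
t(v) = v²/7
t(N)*O(r(-4) + 5², 17) = ((⅐)*10²)*7 = ((⅐)*100)*7 = (100/7)*7 = 100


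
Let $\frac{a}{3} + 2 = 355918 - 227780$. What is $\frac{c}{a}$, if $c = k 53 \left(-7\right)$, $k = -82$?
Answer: $\frac{15211}{192204} \approx 0.07914$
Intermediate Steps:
$a = 384408$ ($a = -6 + 3 \left(355918 - 227780\right) = -6 + 3 \cdot 128138 = -6 + 384414 = 384408$)
$c = 30422$ ($c = \left(-82\right) 53 \left(-7\right) = \left(-4346\right) \left(-7\right) = 30422$)
$\frac{c}{a} = \frac{30422}{384408} = 30422 \cdot \frac{1}{384408} = \frac{15211}{192204}$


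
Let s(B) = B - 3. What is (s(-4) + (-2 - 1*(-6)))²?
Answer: 9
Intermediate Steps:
s(B) = -3 + B
(s(-4) + (-2 - 1*(-6)))² = ((-3 - 4) + (-2 - 1*(-6)))² = (-7 + (-2 + 6))² = (-7 + 4)² = (-3)² = 9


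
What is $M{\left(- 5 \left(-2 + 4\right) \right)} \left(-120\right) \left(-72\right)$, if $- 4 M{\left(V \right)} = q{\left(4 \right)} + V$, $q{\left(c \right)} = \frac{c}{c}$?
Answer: $19440$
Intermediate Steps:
$q{\left(c \right)} = 1$
$M{\left(V \right)} = - \frac{1}{4} - \frac{V}{4}$ ($M{\left(V \right)} = - \frac{1 + V}{4} = - \frac{1}{4} - \frac{V}{4}$)
$M{\left(- 5 \left(-2 + 4\right) \right)} \left(-120\right) \left(-72\right) = \left(- \frac{1}{4} - \frac{\left(-5\right) \left(-2 + 4\right)}{4}\right) \left(-120\right) \left(-72\right) = \left(- \frac{1}{4} - \frac{\left(-5\right) 2}{4}\right) \left(-120\right) \left(-72\right) = \left(- \frac{1}{4} - - \frac{5}{2}\right) \left(-120\right) \left(-72\right) = \left(- \frac{1}{4} + \frac{5}{2}\right) \left(-120\right) \left(-72\right) = \frac{9}{4} \left(-120\right) \left(-72\right) = \left(-270\right) \left(-72\right) = 19440$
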